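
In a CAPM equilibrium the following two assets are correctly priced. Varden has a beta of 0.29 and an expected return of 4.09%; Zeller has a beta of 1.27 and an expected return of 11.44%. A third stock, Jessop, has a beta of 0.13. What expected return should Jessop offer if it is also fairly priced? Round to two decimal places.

MRP (SML slope) = (11.44% − 4.09%) / (1.27 − 0.29) = 7.35% / 0.98 = 7.5000%
R_f (intercept) = 4.09% − 0.29 × 7.5000% = 1.9150%
E(R_Jessop) = R_f + β × MRP = 1.9150% + 0.13 × 7.5000% = 2.89%

2.89%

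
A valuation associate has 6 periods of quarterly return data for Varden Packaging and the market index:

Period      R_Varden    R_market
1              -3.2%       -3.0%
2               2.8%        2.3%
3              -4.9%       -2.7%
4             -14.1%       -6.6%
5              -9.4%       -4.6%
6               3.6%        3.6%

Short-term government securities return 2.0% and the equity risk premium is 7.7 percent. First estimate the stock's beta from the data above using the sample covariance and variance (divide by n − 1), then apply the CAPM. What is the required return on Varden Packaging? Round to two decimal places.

14.88%

Mean R_i = (-3.2 + 2.8 − 4.9 − 14.1 − 9.4 + 3.6) / 6 = -4.2000%
Mean R_m = (-3.0 + 2.3 − 2.7 − 6.6 − 4.6 + 3.6) / 6 = -1.8333%
Σ(R_i − R̄_i)(R_m − R̄_m) = 132.3300  ⇒  Cov = 132.3300 / 5 = 26.4660
Σ(R_m − R̄_m)² = 79.0933  ⇒  Var(R_m) = 79.0933 / 5 = 15.8187
β = Cov / Var(R_m) = 26.4660 / 15.8187 = 1.6731
E(R) = R_f + β × MRP = 2.0% + 1.6731 × 7.7% = 14.88%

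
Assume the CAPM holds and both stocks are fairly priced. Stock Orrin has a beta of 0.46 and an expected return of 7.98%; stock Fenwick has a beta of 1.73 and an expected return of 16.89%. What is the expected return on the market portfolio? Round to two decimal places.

Both satisfy E(R) = R_f + β·MRP, so the slope of the SML is
MRP = (16.89% − 7.98%) / (1.73 − 0.46) = 8.91% / 1.27 = 7.0157%
R_f = E(R_Orrin) − β_Orrin·MRP = 7.98% − 0.46 × 7.0157% = 4.7528%
E(R_m) = R_f + MRP = 4.7528% + 7.0157% = 11.77%

11.77%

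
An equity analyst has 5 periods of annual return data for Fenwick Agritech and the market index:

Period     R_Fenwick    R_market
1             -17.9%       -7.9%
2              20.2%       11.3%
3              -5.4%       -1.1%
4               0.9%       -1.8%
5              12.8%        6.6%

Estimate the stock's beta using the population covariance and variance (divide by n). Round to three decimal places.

Mean R_i = (-17.9 + 20.2 − 5.4 + 0.9 + 12.8) / 5 = 2.1200%
Mean R_m = (-7.9 + 11.3 − 1.1 − 1.8 + 6.6) / 5 = 1.4200%
Σ(R_i − R̄_i)(R_m − R̄_m) = 443.4180  ⇒  Cov = 443.4180 / 5 = 88.6836
Σ(R_m − R̄_m)² = 228.0280  ⇒  Var(R_m) = 228.0280 / 5 = 45.6056
β = Cov / Var(R_m) = 88.6836 / 45.6056 = 1.9446

1.945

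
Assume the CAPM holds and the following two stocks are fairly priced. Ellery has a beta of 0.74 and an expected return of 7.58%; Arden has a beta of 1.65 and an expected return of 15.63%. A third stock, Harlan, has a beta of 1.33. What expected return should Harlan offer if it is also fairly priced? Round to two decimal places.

MRP (SML slope) = (15.63% − 7.58%) / (1.65 − 0.74) = 8.05% / 0.91 = 8.8462%
R_f (intercept) = 7.58% − 0.74 × 8.8462% = 1.0338%
E(R_Harlan) = R_f + β × MRP = 1.0338% + 1.33 × 8.8462% = 12.80%

12.80%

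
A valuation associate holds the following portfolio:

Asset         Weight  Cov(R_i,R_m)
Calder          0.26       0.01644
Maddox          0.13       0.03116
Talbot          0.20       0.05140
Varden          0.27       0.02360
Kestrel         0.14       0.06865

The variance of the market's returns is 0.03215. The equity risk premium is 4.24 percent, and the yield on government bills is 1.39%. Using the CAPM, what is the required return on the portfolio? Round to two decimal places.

5.95%

β_Calder = 0.01644 / 0.03215 = 0.5114
β_Maddox = 0.03116 / 0.03215 = 0.9692
β_Talbot = 0.05140 / 0.03215 = 1.5988
β_Varden = 0.02360 / 0.03215 = 0.7341
β_Kestrel = 0.06865 / 0.03215 = 2.1353
β_P = Σ w_i β_i = 0.26×0.5114 + 0.13×0.9692 + 0.20×1.5988 + 0.27×0.7341 + 0.14×2.1353 = 1.0759
E(R_P) = R_f + β_P × MRP = 1.39% + 1.0759 × 4.24% = 5.95%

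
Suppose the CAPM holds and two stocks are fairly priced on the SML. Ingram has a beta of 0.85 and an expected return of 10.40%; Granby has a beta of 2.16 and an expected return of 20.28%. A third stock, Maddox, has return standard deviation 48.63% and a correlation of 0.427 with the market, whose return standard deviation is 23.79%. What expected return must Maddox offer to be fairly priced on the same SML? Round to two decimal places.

10.57%

MRP = (20.28% − 10.40%) / (2.16 − 0.85) = 7.5420%
R_f = 10.40% − 0.85 × 7.5420% = 3.9893%
β_Maddox = ρ·σ_i/σ_m = 0.427 × 48.63 / 23.79 = 0.8728
E(R_Maddox) = R_f + β × MRP = 3.9893% + 0.8728 × 7.5420% = 10.57%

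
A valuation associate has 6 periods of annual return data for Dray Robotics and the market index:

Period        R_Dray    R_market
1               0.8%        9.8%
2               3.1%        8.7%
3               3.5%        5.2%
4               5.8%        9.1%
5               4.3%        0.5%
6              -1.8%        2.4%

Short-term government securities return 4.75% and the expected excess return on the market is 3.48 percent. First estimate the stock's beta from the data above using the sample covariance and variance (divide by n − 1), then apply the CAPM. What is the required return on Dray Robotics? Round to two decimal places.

Mean R_i = (0.8 + 3.1 + 3.5 + 5.8 + 4.3 − 1.8) / 6 = 2.6167%
Mean R_m = (9.8 + 8.7 + 5.2 + 9.1 + 0.5 + 2.4) / 6 = 5.9500%
Σ(R_i − R̄_i)(R_m − R̄_m) = 10.2050  ⇒  Cov = 10.2050 / 5 = 2.0410
Σ(R_m − R̄_m)² = 75.1750  ⇒  Var(R_m) = 75.1750 / 5 = 15.0350
β = Cov / Var(R_m) = 2.0410 / 15.0350 = 0.1357
E(R) = R_f + β × MRP = 4.75% + 0.1357 × 3.48% = 5.22%

5.22%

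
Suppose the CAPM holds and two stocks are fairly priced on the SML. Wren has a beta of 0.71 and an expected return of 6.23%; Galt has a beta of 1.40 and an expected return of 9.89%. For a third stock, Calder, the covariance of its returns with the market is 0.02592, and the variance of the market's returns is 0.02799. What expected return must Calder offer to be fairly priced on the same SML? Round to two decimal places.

MRP = (9.89% − 6.23%) / (1.40 − 0.71) = 5.3043%
R_f = 6.23% − 0.71 × 5.3043% = 2.4639%
β_Calder = Cov / Var(R_m) = 0.02592 / 0.02799 = 0.9260
E(R_Calder) = R_f + β × MRP = 2.4639% + 0.9260 × 5.3043% = 7.38%

7.38%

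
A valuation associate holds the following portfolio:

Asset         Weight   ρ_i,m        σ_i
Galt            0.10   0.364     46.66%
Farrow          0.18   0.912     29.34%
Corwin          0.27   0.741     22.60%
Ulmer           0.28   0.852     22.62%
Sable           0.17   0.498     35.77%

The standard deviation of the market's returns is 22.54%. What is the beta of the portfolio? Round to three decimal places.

0.863

β_Galt = 0.364 × 46.66% / 22.54% = 0.7535
β_Farrow = 0.912 × 29.34% / 22.54% = 1.1871
β_Corwin = 0.741 × 22.60% / 22.54% = 0.7430
β_Ulmer = 0.852 × 22.62% / 22.54% = 0.8550
β_Sable = 0.498 × 35.77% / 22.54% = 0.7903
β_P = Σ w_i β_i = 0.10×0.7535 + 0.18×1.1871 + 0.27×0.7430 + 0.28×0.8550 + 0.17×0.7903 = 0.8634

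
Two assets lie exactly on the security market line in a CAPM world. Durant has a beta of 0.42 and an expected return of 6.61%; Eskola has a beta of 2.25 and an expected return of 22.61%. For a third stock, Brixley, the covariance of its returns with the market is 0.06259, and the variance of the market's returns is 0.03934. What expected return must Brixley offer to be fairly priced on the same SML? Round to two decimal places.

MRP = (22.61% − 6.61%) / (2.25 − 0.42) = 8.7432%
R_f = 6.61% − 0.42 × 8.7432% = 2.9379%
β_Brixley = Cov / Var(R_m) = 0.06259 / 0.03934 = 1.5910
E(R_Brixley) = R_f + β × MRP = 2.9379% + 1.5910 × 8.7432% = 16.85%

16.85%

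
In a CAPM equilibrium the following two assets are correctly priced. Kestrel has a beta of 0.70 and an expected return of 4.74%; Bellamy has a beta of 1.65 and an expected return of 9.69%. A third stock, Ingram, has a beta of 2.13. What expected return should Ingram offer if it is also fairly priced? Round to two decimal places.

12.19%

MRP (SML slope) = (9.69% − 4.74%) / (1.65 − 0.70) = 4.95% / 0.95 = 5.2105%
R_f (intercept) = 4.74% − 0.70 × 5.2105% = 1.0927%
E(R_Ingram) = R_f + β × MRP = 1.0927% + 2.13 × 5.2105% = 12.19%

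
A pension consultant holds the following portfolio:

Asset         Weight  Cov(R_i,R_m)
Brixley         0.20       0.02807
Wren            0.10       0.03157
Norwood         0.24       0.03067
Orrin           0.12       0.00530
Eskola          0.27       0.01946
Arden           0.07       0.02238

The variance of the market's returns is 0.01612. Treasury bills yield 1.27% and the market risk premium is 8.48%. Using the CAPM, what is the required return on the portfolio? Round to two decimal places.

β_Brixley = 0.02807 / 0.01612 = 1.7413
β_Wren = 0.03157 / 0.01612 = 1.9584
β_Norwood = 0.03067 / 0.01612 = 1.9026
β_Orrin = 0.00530 / 0.01612 = 0.3288
β_Eskola = 0.01946 / 0.01612 = 1.2072
β_Arden = 0.02238 / 0.01612 = 1.3883
β_P = Σ w_i β_i = 0.20×1.7413 + 0.10×1.9584 + 0.24×1.9026 + 0.12×0.3288 + 0.27×1.2072 + 0.07×1.3883 = 1.4633
E(R_P) = R_f + β_P × MRP = 1.27% + 1.4633 × 8.48% = 13.68%

13.68%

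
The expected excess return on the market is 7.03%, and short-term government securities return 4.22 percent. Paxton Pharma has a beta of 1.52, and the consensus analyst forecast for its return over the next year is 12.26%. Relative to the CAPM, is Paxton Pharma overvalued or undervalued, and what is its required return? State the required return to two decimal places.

Required return = R_f + β·MRP = 4.22% + 1.52 × 7.03% = 14.91%
Forecast 12.26% < required 14.91% → the stock plots below the SML → overvalued.

Overvalued; required return 14.91%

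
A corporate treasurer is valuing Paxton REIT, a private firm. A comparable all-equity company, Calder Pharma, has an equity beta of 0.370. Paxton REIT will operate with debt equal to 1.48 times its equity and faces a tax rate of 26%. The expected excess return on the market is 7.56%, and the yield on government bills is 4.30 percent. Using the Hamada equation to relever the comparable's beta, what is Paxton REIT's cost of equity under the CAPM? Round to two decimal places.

10.16%

β_L = β_U × [1 + (1 − t)(D/E)] = 0.370 × [1 + (1 − 0.26) × 1.48]
    = 0.370 × [1 + 0.74 × 1.48] = 0.370 × 2.0952 = 0.7752
E(R) = R_f + β_L × MRP = 4.30% + 0.7752 × 7.56% = 10.16%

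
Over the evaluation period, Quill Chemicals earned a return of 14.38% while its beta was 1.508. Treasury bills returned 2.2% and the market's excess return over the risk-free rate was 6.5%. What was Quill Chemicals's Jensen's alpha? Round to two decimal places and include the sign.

CAPM benchmark = R_f + β(R_m − R_f) = 2.2% + 1.508 × 6.5% = 12.0020%
α = actual − benchmark = 14.38% − 12.0020% = +2.38%

+2.38%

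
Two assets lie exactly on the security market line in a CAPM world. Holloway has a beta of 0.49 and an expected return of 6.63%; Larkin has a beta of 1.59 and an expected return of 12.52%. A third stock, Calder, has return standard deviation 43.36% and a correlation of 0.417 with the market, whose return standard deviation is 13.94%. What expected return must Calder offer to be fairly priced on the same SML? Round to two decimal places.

MRP = (12.52% − 6.63%) / (1.59 − 0.49) = 5.3545%
R_f = 6.63% − 0.49 × 5.3545% = 4.0063%
β_Calder = ρ·σ_i/σ_m = 0.417 × 43.36 / 13.94 = 1.2971
E(R_Calder) = R_f + β × MRP = 4.0063% + 1.2971 × 5.3545% = 10.95%

10.95%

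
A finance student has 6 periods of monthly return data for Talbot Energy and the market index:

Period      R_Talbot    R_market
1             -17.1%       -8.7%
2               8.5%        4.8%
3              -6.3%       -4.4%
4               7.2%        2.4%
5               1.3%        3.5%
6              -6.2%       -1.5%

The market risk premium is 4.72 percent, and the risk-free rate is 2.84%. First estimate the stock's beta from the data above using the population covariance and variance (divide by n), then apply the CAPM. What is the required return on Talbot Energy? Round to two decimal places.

Mean R_i = (-17.1 + 8.5 − 6.3 + 7.2 + 1.3 − 6.2) / 6 = -2.1000%
Mean R_m = (-8.7 + 4.8 − 4.4 + 2.4 + 3.5 − 1.5) / 6 = -0.6500%
Σ(R_i − R̄_i)(R_m − R̄_m) = 240.2300  ⇒  Cov = 240.2300 / 6 = 40.0383
Σ(R_m − R̄_m)² = 135.8150  ⇒  Var(R_m) = 135.8150 / 6 = 22.6358
β = Cov / Var(R_m) = 40.0383 / 22.6358 = 1.7688
E(R) = R_f + β × MRP = 2.84% + 1.7688 × 4.72% = 11.19%

11.19%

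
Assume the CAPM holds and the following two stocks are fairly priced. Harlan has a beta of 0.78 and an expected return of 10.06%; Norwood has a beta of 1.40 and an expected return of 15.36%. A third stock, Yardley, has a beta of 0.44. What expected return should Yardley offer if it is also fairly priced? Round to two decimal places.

7.15%

MRP (SML slope) = (15.36% − 10.06%) / (1.40 − 0.78) = 5.30% / 0.62 = 8.5484%
R_f (intercept) = 10.06% − 0.78 × 8.5484% = 3.3922%
E(R_Yardley) = R_f + β × MRP = 3.3922% + 0.44 × 8.5484% = 7.15%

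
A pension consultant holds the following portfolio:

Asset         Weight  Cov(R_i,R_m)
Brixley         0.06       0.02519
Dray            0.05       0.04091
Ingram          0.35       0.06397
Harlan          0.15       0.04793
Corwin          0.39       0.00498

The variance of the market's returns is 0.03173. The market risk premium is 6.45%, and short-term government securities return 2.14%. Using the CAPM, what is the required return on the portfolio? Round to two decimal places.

9.27%

β_Brixley = 0.02519 / 0.03173 = 0.7939
β_Dray = 0.04091 / 0.03173 = 1.2893
β_Ingram = 0.06397 / 0.03173 = 2.0161
β_Harlan = 0.04793 / 0.03173 = 1.5106
β_Corwin = 0.00498 / 0.03173 = 0.1569
β_P = Σ w_i β_i = 0.06×0.7939 + 0.05×1.2893 + 0.35×2.0161 + 0.15×1.5106 + 0.39×0.1569 = 1.1055
E(R_P) = R_f + β_P × MRP = 2.14% + 1.1055 × 6.45% = 9.27%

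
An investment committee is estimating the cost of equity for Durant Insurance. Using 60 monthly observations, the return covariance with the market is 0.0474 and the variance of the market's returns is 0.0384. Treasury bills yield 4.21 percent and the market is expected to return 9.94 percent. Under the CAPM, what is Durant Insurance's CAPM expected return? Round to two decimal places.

β = Cov(R_i, R_m) / Var(R_m) = 0.0474 / 0.0384 = 1.2344
MRP = 9.94% − 4.21% = 5.73%
E(R) = R_f + β × MRP = 4.21% + 1.2344 × 5.73% = 11.28%

11.28%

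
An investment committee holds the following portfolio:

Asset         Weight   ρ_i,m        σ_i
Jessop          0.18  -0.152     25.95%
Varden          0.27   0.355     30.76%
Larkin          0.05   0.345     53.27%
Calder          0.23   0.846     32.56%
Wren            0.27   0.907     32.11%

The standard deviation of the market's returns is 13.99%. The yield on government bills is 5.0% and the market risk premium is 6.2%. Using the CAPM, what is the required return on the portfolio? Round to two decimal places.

12.69%

β_Jessop = -0.152 × 25.95% / 13.99% = -0.2819
β_Varden = 0.355 × 30.76% / 13.99% = 0.7805
β_Larkin = 0.345 × 53.27% / 13.99% = 1.3137
β_Calder = 0.846 × 32.56% / 13.99% = 1.9690
β_Wren = 0.907 × 32.11% / 13.99% = 2.0818
β_P = Σ w_i β_i = 0.18×-0.2819 + 0.27×0.7805 + 0.05×1.3137 + 0.23×1.9690 + 0.27×2.0818 = 1.2406
E(R_P) = R_f + β_P × MRP = 5.0% + 1.2406 × 6.2% = 12.69%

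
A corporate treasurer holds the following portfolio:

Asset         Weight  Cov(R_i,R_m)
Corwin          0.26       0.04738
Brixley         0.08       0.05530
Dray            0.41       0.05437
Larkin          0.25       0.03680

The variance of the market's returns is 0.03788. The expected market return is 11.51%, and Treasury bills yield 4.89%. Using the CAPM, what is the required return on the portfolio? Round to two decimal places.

β_Corwin = 0.04738 / 0.03788 = 1.2508
β_Brixley = 0.05530 / 0.03788 = 1.4599
β_Dray = 0.05437 / 0.03788 = 1.4353
β_Larkin = 0.03680 / 0.03788 = 0.9715
β_P = Σ w_i β_i = 0.26×1.2508 + 0.08×1.4599 + 0.41×1.4353 + 0.25×0.9715 = 1.2733
MRP = 11.51% − 4.89% = 6.62%
E(R_P) = R_f + β_P × MRP = 4.89% + 1.2733 × 6.62% = 13.32%

13.32%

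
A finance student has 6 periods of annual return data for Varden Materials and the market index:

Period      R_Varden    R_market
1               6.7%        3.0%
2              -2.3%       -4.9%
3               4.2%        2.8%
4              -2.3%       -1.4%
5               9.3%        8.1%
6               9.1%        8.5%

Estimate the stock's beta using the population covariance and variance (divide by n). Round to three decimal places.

Mean R_i = (6.7 − 2.3 + 4.2 − 2.3 + 9.3 + 9.1) / 6 = 4.1167%
Mean R_m = (3.0 − 4.9 + 2.8 − 1.4 + 8.1 + 8.5) / 6 = 2.6833%
Σ(R_i − R̄_i)(R_m − R̄_m) = 132.7517  ⇒  Cov = 132.7517 / 6 = 22.1253
Σ(R_m − R̄_m)² = 137.4683  ⇒  Var(R_m) = 137.4683 / 6 = 22.9114
β = Cov / Var(R_m) = 22.1253 / 22.9114 = 0.9657

0.966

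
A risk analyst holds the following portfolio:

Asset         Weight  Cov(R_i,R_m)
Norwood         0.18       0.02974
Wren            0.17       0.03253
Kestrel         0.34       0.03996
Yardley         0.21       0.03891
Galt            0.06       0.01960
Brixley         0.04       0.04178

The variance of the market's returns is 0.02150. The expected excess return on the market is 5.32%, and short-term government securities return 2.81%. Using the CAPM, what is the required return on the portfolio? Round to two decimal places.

11.59%

β_Norwood = 0.02974 / 0.02150 = 1.3833
β_Wren = 0.03253 / 0.02150 = 1.5130
β_Kestrel = 0.03996 / 0.02150 = 1.8586
β_Yardley = 0.03891 / 0.02150 = 1.8098
β_Galt = 0.01960 / 0.02150 = 0.9116
β_Brixley = 0.04178 / 0.02150 = 1.9433
β_P = Σ w_i β_i = 0.18×1.3833 + 0.17×1.5130 + 0.34×1.8586 + 0.21×1.8098 + 0.06×0.9116 + 0.04×1.9433 = 1.6506
E(R_P) = R_f + β_P × MRP = 2.81% + 1.6506 × 5.32% = 11.59%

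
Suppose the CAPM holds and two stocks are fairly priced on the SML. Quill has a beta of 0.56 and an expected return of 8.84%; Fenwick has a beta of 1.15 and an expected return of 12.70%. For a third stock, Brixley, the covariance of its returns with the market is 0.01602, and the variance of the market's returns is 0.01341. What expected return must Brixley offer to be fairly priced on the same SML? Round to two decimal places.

12.99%

MRP = (12.70% − 8.84%) / (1.15 − 0.56) = 6.5424%
R_f = 8.84% − 0.56 × 6.5424% = 5.1763%
β_Brixley = Cov / Var(R_m) = 0.01602 / 0.01341 = 1.1946
E(R_Brixley) = R_f + β × MRP = 5.1763% + 1.1946 × 6.5424% = 12.99%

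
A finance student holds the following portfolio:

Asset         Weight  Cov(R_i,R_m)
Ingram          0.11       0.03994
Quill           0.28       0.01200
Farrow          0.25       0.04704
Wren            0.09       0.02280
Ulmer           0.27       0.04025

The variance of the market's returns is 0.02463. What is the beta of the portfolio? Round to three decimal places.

1.317

β_Ingram = 0.03994 / 0.02463 = 1.6216
β_Quill = 0.01200 / 0.02463 = 0.4872
β_Farrow = 0.04704 / 0.02463 = 1.9099
β_Wren = 0.02280 / 0.02463 = 0.9257
β_Ulmer = 0.04025 / 0.02463 = 1.6342
β_P = Σ w_i β_i = 0.11×1.6216 + 0.28×0.4872 + 0.25×1.9099 + 0.09×0.9257 + 0.27×1.6342 = 1.3168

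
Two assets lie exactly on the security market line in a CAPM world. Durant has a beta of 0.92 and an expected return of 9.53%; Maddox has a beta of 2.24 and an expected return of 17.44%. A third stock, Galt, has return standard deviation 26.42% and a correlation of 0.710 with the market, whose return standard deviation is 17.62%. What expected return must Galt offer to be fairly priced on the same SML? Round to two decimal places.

10.40%

MRP = (17.44% − 9.53%) / (2.24 − 0.92) = 5.9924%
R_f = 9.53% − 0.92 × 5.9924% = 4.0170%
β_Galt = ρ·σ_i/σ_m = 0.710 × 26.42 / 17.62 = 1.0646
E(R_Galt) = R_f + β × MRP = 4.0170% + 1.0646 × 5.9924% = 10.40%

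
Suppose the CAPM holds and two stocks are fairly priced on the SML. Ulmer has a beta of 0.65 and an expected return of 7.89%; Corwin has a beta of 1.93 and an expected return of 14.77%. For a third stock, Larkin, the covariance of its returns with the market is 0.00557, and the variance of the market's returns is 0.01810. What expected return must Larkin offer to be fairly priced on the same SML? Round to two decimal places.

MRP = (14.77% − 7.89%) / (1.93 − 0.65) = 5.3750%
R_f = 7.89% − 0.65 × 5.3750% = 4.3963%
β_Larkin = Cov / Var(R_m) = 0.00557 / 0.01810 = 0.3077
E(R_Larkin) = R_f + β × MRP = 4.3963% + 0.3077 × 5.3750% = 6.05%

6.05%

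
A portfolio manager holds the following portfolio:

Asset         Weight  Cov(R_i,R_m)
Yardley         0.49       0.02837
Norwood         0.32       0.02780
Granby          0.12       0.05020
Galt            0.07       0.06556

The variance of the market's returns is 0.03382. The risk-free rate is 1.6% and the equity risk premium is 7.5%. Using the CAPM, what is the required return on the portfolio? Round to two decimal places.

9.01%

β_Yardley = 0.02837 / 0.03382 = 0.8389
β_Norwood = 0.02780 / 0.03382 = 0.8220
β_Granby = 0.05020 / 0.03382 = 1.4843
β_Galt = 0.06556 / 0.03382 = 1.9385
β_P = Σ w_i β_i = 0.49×0.8389 + 0.32×0.8220 + 0.12×1.4843 + 0.07×1.9385 = 0.9879
E(R_P) = R_f + β_P × MRP = 1.6% + 0.9879 × 7.5% = 9.01%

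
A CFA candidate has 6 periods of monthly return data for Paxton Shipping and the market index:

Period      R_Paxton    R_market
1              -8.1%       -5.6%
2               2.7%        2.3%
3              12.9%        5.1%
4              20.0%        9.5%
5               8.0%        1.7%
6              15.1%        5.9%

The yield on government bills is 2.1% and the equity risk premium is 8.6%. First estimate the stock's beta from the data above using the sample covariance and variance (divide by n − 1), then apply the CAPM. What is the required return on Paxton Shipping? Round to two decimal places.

Mean R_i = (-8.1 + 2.7 + 12.9 + 20.0 + 8.0 + 15.1) / 6 = 8.4333%
Mean R_m = (-5.6 + 2.3 + 5.1 + 9.5 + 1.7 + 5.9) / 6 = 3.1500%
Σ(R_i − R̄_i)(R_m − R̄_m) = 250.6600  ⇒  Cov = 250.6600 / 5 = 50.1320
Σ(R_m − R̄_m)² = 131.0750  ⇒  Var(R_m) = 131.0750 / 5 = 26.2150
β = Cov / Var(R_m) = 50.1320 / 26.2150 = 1.9123
E(R) = R_f + β × MRP = 2.1% + 1.9123 × 8.6% = 18.55%

18.55%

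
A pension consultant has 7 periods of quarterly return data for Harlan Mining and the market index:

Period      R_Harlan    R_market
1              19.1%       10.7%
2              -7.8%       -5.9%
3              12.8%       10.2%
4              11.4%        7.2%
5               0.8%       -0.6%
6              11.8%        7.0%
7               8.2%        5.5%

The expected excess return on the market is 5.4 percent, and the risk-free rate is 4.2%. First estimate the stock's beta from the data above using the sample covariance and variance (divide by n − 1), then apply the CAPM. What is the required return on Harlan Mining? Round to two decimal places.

12.00%

Mean R_i = (19.1 − 7.8 + 12.8 + 11.4 + 0.8 + 11.8 + 8.2) / 7 = 8.0429%
Mean R_m = (10.7 − 5.9 + 10.2 + 7.2 − 0.6 + 7.0 + 5.5) / 7 = 4.8714%
Σ(R_i − R̄_i)(R_m − R̄_m) = 315.9886  ⇒  Cov = 315.9886 / 6 = 52.6648
Σ(R_m − R̄_m)² = 218.6743  ⇒  Var(R_m) = 218.6743 / 6 = 36.4457
β = Cov / Var(R_m) = 52.6648 / 36.4457 = 1.4450
E(R) = R_f + β × MRP = 4.2% + 1.4450 × 5.4% = 12.00%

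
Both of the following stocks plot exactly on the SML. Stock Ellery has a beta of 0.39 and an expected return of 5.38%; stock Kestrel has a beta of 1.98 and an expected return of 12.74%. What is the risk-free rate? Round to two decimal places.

3.57%

Both satisfy E(R) = R_f + β·MRP, so the slope of the SML is
MRP = (12.74% − 5.38%) / (1.98 − 0.39) = 7.36% / 1.59 = 4.6289%
R_f = E(R_Ellery) − β_Ellery·MRP = 5.38% − 0.39 × 4.6289% = 3.5747%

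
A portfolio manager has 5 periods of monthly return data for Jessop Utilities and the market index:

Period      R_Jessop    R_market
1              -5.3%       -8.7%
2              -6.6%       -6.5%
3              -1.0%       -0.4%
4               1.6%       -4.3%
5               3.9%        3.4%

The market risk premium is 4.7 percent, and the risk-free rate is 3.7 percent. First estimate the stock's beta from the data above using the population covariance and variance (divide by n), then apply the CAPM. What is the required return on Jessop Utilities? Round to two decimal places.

Mean R_i = (-5.3 − 6.6 − 1.0 + 1.6 + 3.9) / 5 = -1.4800%
Mean R_m = (-8.7 − 6.5 − 0.4 − 4.3 + 3.4) / 5 = -3.3000%
Σ(R_i − R̄_i)(R_m − R̄_m) = 71.3700  ⇒  Cov = 71.3700 / 5 = 14.2740
Σ(R_m − R̄_m)² = 93.7000  ⇒  Var(R_m) = 93.7000 / 5 = 18.7400
β = Cov / Var(R_m) = 14.2740 / 18.7400 = 0.7617
E(R) = R_f + β × MRP = 3.7% + 0.7617 × 4.7% = 7.28%

7.28%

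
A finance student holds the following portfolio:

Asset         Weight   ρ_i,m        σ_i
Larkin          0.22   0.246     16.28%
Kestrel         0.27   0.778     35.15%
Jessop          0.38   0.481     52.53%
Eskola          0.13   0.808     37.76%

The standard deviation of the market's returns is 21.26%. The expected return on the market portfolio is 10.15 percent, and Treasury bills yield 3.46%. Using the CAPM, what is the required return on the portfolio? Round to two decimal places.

10.33%

β_Larkin = 0.246 × 16.28% / 21.26% = 0.1884
β_Kestrel = 0.778 × 35.15% / 21.26% = 1.2863
β_Jessop = 0.481 × 52.53% / 21.26% = 1.1885
β_Eskola = 0.808 × 37.76% / 21.26% = 1.4351
β_P = Σ w_i β_i = 0.22×0.1884 + 0.27×1.2863 + 0.38×1.1885 + 0.13×1.4351 = 1.0269
MRP = 10.15% − 3.46% = 6.69%
E(R_P) = R_f + β_P × MRP = 3.46% + 1.0269 × 6.69% = 10.33%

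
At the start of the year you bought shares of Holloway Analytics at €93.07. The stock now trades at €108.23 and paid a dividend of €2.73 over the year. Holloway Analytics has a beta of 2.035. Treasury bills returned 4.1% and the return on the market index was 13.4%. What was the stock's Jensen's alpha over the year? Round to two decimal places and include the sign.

-3.80%

Realised HPR = (P1 + D1 − P0) / P0 = (108.23 + 2.73 − 93.07) / 93.07 = 17.89 / 93.07 = 19.2221%
MRP = 13.4% − 4.1% = 9.30%
CAPM required = R_f + β·MRP = 4.1% + 2.035 × 9.3% = 23.0255%
α = realised − required = 19.2221% − 23.0255% = -3.80%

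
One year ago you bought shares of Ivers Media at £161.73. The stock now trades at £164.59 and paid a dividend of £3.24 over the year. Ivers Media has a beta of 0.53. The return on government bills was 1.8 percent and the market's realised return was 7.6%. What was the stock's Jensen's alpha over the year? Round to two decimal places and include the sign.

Realised HPR = (P1 + D1 − P0) / P0 = (164.59 + 3.24 − 161.73) / 161.73 = 6.10 / 161.73 = 3.7717%
MRP = 7.6% − 1.8% = 5.80%
CAPM required = R_f + β·MRP = 1.8% + 0.53 × 5.8% = 4.8740%
α = realised − required = 3.7717% − 4.8740% = -1.10%

-1.10%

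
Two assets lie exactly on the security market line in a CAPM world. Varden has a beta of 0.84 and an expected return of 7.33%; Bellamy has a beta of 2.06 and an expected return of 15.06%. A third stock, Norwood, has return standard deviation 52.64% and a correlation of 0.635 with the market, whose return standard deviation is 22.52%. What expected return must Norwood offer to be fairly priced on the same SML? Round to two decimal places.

MRP = (15.06% − 7.33%) / (2.06 − 0.84) = 6.3361%
R_f = 7.33% − 0.84 × 6.3361% = 2.0077%
β_Norwood = ρ·σ_i/σ_m = 0.635 × 52.64 / 22.52 = 1.4843
E(R_Norwood) = R_f + β × MRP = 2.0077% + 1.4843 × 6.3361% = 11.41%

11.41%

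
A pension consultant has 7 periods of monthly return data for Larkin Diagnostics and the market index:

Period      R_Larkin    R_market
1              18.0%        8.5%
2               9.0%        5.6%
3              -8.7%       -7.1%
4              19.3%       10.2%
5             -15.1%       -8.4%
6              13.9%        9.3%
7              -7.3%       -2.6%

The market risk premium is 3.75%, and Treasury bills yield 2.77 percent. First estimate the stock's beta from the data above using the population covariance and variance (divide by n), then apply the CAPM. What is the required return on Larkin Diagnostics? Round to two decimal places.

Mean R_i = (18.0 + 9.0 − 8.7 + 19.3 − 15.1 + 13.9 − 7.3) / 7 = 4.1571%
Mean R_m = (8.5 + 5.6 − 7.1 + 10.2 − 8.4 + 9.3 − 2.6) / 7 = 2.2143%
Σ(R_i − R̄_i)(R_m − R̄_m) = 672.6843  ⇒  Cov = 672.6843 / 7 = 96.0978
Σ(R_m − R̄_m)² = 387.5486  ⇒  Var(R_m) = 387.5486 / 7 = 55.3641
β = Cov / Var(R_m) = 96.0978 / 55.3641 = 1.7357
E(R) = R_f + β × MRP = 2.77% + 1.7357 × 3.75% = 9.28%

9.28%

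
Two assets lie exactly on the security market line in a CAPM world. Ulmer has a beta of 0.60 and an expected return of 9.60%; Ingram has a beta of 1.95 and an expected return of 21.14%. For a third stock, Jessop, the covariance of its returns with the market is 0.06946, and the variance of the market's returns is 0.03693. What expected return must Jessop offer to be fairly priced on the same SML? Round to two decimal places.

20.55%

MRP = (21.14% − 9.60%) / (1.95 − 0.60) = 8.5481%
R_f = 9.60% − 0.60 × 8.5481% = 4.4711%
β_Jessop = Cov / Var(R_m) = 0.06946 / 0.03693 = 1.8809
E(R_Jessop) = R_f + β × MRP = 4.4711% + 1.8809 × 8.5481% = 20.55%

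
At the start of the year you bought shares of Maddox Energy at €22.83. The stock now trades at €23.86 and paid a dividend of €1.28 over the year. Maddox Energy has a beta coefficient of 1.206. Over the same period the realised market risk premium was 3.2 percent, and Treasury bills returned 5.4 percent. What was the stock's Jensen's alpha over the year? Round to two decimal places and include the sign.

+0.86%

Realised HPR = (P1 + D1 − P0) / P0 = (23.86 + 1.28 − 22.83) / 22.83 = 2.31 / 22.83 = 10.1183%
CAPM required = R_f + β·MRP = 5.4% + 1.206 × 3.2% = 9.2592%
α = realised − required = 10.1183% − 9.2592% = +0.86%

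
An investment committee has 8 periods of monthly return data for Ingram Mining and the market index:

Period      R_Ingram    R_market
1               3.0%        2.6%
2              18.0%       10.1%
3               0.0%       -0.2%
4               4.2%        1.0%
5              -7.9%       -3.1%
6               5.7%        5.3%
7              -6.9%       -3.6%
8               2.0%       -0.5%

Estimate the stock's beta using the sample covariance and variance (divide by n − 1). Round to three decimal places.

1.710

Mean R_i = (3.0 + 18.0 + 0.0 + 4.2 − 7.9 + 5.7 − 6.9 + 2.0) / 8 = 2.2625%
Mean R_m = (2.6 + 10.1 − 0.2 + 1.0 − 3.1 + 5.3 − 3.6 − 0.5) / 8 = 1.4500%
Σ(R_i − R̄_i)(R_m − R̄_m) = 246.0950  ⇒  Cov = 246.0950 / 7 = 35.1564
Σ(R_m − R̄_m)² = 143.9000  ⇒  Var(R_m) = 143.9000 / 7 = 20.5571
β = Cov / Var(R_m) = 35.1564 / 20.5571 = 1.7102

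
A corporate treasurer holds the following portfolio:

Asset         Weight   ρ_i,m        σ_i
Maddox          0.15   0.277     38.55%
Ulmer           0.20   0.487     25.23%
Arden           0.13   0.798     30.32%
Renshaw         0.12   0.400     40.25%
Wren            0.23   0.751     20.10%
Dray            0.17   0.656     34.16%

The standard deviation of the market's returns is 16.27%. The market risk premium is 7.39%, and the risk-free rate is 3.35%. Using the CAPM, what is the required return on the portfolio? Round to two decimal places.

β_Maddox = 0.277 × 38.55% / 16.27% = 0.6563
β_Ulmer = 0.487 × 25.23% / 16.27% = 0.7552
β_Arden = 0.798 × 30.32% / 16.27% = 1.4871
β_Renshaw = 0.400 × 40.25% / 16.27% = 0.9896
β_Wren = 0.751 × 20.10% / 16.27% = 0.9278
β_Dray = 0.656 × 34.16% / 16.27% = 1.3773
β_P = Σ w_i β_i = 0.15×0.6563 + 0.20×0.7552 + 0.13×1.4871 + 0.12×0.9896 + 0.23×0.9278 + 0.17×1.3773 = 1.0091
E(R_P) = R_f + β_P × MRP = 3.35% + 1.0091 × 7.39% = 10.81%

10.81%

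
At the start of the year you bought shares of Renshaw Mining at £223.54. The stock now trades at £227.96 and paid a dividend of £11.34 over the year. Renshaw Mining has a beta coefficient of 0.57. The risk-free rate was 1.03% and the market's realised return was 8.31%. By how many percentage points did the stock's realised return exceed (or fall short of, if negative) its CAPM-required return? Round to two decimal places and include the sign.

+1.87%

Realised HPR = (P1 + D1 − P0) / P0 = (227.96 + 11.34 − 223.54) / 223.54 = 15.76 / 223.54 = 7.0502%
MRP = 8.31% − 1.03% = 7.28%
CAPM required = R_f + β·MRP = 1.03% + 0.57 × 7.28% = 5.1796%
α = realised − required = 7.0502% − 5.1796% = +1.87%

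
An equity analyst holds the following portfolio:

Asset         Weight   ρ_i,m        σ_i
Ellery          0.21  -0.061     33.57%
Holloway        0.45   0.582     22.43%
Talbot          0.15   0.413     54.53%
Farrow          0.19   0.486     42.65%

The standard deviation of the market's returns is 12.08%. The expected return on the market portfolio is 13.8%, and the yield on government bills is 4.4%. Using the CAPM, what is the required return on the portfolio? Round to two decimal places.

14.33%

β_Ellery = -0.061 × 33.57% / 12.08% = -0.1695
β_Holloway = 0.582 × 22.43% / 12.08% = 1.0807
β_Talbot = 0.413 × 54.53% / 12.08% = 1.8643
β_Farrow = 0.486 × 42.65% / 12.08% = 1.7159
β_P = Σ w_i β_i = 0.21×-0.1695 + 0.45×1.0807 + 0.15×1.8643 + 0.19×1.7159 = 1.0564
MRP = 13.8% − 4.4% = 9.40%
E(R_P) = R_f + β_P × MRP = 4.4% + 1.0564 × 9.4% = 14.33%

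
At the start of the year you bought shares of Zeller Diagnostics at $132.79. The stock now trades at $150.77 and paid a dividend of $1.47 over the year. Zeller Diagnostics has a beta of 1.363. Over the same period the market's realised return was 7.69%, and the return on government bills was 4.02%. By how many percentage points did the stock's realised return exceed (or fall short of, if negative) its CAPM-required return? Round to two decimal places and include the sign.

Realised HPR = (P1 + D1 − P0) / P0 = (150.77 + 1.47 − 132.79) / 132.79 = 19.45 / 132.79 = 14.6472%
MRP = 7.69% − 4.02% = 3.67%
CAPM required = R_f + β·MRP = 4.02% + 1.363 × 3.67% = 9.02221%
α = realised − required = 14.6472% − 9.02221% = +5.62%

+5.62%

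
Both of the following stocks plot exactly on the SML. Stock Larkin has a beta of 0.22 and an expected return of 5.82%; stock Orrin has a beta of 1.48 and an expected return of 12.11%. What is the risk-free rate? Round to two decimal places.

4.72%

Both satisfy E(R) = R_f + β·MRP, so the slope of the SML is
MRP = (12.11% − 5.82%) / (1.48 − 0.22) = 6.29% / 1.26 = 4.9921%
R_f = E(R_Larkin) − β_Larkin·MRP = 5.82% − 0.22 × 4.9921% = 4.7217%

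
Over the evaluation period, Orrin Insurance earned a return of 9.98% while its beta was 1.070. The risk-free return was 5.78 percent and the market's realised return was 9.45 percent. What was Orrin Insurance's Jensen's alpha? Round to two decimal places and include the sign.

+0.27%

Market excess return = 9.45% − 5.78% = 3.67%
CAPM benchmark = R_f + β(R_m − R_f) = 5.78% + 1.070 × 3.67% = 9.70690%
α = actual − benchmark = 9.98% − 9.70690% = +0.27%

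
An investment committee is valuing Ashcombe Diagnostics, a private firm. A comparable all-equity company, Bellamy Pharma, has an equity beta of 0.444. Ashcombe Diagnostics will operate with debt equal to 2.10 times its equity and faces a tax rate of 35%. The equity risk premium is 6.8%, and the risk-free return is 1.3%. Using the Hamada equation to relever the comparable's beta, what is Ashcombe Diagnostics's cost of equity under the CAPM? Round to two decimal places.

8.44%

β_L = β_U × [1 + (1 − t)(D/E)] = 0.444 × [1 + (1 − 0.35) × 2.10]
    = 0.444 × [1 + 0.65 × 2.10] = 0.444 × 2.3650 = 1.0501
E(R) = R_f + β_L × MRP = 1.3% + 1.0501 × 6.8% = 8.44%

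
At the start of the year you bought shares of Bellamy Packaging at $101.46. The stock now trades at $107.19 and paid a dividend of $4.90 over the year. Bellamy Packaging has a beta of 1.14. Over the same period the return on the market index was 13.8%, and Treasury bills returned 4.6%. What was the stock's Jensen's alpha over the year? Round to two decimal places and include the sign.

-4.61%

Realised HPR = (P1 + D1 − P0) / P0 = (107.19 + 4.90 − 101.46) / 101.46 = 10.63 / 101.46 = 10.4770%
MRP = 13.8% − 4.6% = 9.20%
CAPM required = R_f + β·MRP = 4.6% + 1.14 × 9.2% = 15.0880%
α = realised − required = 10.4770% − 15.0880% = -4.61%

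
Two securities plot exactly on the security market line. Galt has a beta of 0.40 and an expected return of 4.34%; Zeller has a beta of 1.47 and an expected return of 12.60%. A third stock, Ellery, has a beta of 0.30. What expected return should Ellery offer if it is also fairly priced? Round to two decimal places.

3.57%

MRP (SML slope) = (12.60% − 4.34%) / (1.47 − 0.40) = 8.26% / 1.07 = 7.7196%
R_f (intercept) = 4.34% − 0.40 × 7.7196% = 1.2522%
E(R_Ellery) = R_f + β × MRP = 1.2522% + 0.30 × 7.7196% = 3.57%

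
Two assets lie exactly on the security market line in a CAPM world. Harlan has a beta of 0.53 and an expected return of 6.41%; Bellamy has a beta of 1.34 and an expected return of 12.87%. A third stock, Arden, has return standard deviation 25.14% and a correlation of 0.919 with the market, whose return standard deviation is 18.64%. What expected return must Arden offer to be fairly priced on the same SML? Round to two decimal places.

MRP = (12.87% − 6.41%) / (1.34 − 0.53) = 7.9753%
R_f = 6.41% − 0.53 × 7.9753% = 2.1831%
β_Arden = ρ·σ_i/σ_m = 0.919 × 25.14 / 18.64 = 1.2395
E(R_Arden) = R_f + β × MRP = 2.1831% + 1.2395 × 7.9753% = 12.07%

12.07%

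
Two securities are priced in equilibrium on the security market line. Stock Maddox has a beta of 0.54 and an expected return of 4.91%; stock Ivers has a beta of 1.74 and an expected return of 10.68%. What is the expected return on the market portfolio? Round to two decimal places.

7.12%

Both satisfy E(R) = R_f + β·MRP, so the slope of the SML is
MRP = (10.68% − 4.91%) / (1.74 − 0.54) = 5.77% / 1.20 = 4.8083%
R_f = E(R_Maddox) − β_Maddox·MRP = 4.91% − 0.54 × 4.8083% = 2.3135%
E(R_m) = R_f + MRP = 2.3135% + 4.8083% = 7.12%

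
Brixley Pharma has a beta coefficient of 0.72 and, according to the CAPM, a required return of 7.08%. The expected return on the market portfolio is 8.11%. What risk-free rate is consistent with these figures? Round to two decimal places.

4.43%

E(R) = R_f + β(E(R_m) − R_f) = R_f(1 − β) + β·E(R_m)
7.08% = R_f × (1 − 0.72) + 0.72 × 8.11%
7.08% = R_f × 0.28 + 5.8392%
R_f = (7.08% − 5.8392%) / 0.28 = 4.43%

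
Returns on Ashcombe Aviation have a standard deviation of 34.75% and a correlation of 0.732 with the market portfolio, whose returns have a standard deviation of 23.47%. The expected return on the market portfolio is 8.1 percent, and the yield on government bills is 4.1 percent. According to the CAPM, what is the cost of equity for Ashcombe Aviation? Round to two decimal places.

β = ρ × σ_i / σ_m = 0.732 × 34.75% / 23.47% = 1.0838
MRP = 8.1% − 4.1% = 4.00%
E(R) = 4.1% + 1.0838 × 4.0% = 8.44%

8.44%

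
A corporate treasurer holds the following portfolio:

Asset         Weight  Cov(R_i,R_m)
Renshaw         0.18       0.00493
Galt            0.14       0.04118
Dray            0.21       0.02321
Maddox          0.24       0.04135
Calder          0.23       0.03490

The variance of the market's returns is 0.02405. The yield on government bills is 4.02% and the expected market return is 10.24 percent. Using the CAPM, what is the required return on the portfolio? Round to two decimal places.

11.64%

β_Renshaw = 0.00493 / 0.02405 = 0.2050
β_Galt = 0.04118 / 0.02405 = 1.7123
β_Dray = 0.02321 / 0.02405 = 0.9651
β_Maddox = 0.04135 / 0.02405 = 1.7193
β_Calder = 0.03490 / 0.02405 = 1.4511
β_P = Σ w_i β_i = 0.18×0.2050 + 0.14×1.7123 + 0.21×0.9651 + 0.24×1.7193 + 0.23×1.4511 = 1.2257
MRP = 10.24% − 4.02% = 6.22%
E(R_P) = R_f + β_P × MRP = 4.02% + 1.2257 × 6.22% = 11.64%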